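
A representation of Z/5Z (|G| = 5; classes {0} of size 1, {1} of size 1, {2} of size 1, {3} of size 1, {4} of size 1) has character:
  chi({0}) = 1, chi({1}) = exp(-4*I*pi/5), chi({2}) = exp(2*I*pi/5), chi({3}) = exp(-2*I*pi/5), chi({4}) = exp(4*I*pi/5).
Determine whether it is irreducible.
Irreducible: <chi, chi> = 1.

Derivation: <chi, chi> = (1/|G|) sum_C |C| * |chi(C)|^2 = (1/5)[1*|1|^2 + 1*|exp(-4*I*pi/5)|^2 + 1*|exp(2*I*pi/5)|^2 + 1*|exp(-2*I*pi/5)|^2 + 1*|exp(4*I*pi/5)|^2]
  = (1/5)[(1) + (1) + (1) + (1) + (1)] = 5/5 = 1.
(Exp terms are combined using exp(i*s)*conj(exp(i*t)) = exp(i*(s-t)), and sums of them are collapsed using the identity that for every m > 1 the m distinct m-th roots of unity sum to 0, e.g. 1 + exp(2*I*pi/3) + exp(-2*I*pi/3) = 0.)
A character is irreducible iff <chi, chi> = 1, so this representation is irreducible.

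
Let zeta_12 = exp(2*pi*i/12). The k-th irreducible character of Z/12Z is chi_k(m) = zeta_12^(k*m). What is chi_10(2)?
chi_10(2) = zeta_12^20 = exp(-2*I*pi/3)

Proof sketch: chi_10(2) = zeta_12^(10*2) = zeta_12^20. Since zeta_12^12 = 1, this equals zeta_12^8 = exp(2*pi*i*8/12) = exp(-2*I*pi/3).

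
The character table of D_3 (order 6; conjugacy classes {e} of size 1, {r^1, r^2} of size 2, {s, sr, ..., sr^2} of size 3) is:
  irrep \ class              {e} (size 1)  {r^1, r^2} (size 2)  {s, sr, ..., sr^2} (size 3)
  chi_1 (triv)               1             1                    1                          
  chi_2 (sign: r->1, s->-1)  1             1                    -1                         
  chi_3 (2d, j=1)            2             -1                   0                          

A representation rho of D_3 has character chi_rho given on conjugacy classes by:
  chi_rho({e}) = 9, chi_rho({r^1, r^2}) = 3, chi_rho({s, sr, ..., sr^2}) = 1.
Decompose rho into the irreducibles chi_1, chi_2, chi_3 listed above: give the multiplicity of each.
Multiplicities: chi_1: 3, chi_2: 2, chi_3: 2.

Use <chi_rho, chi> = (1/|G|) sum_C |C| * chi_rho(C) * conj(chi(C)) with |G| = 6 for each irreducible chi in the table:
  <chi_rho, chi_1> = (1/6)[1*(9)*conj(1) + 2*(3)*conj(1) + 3*(1)*conj(1)]
      = (1/6)[(9) + (6) + (3)] = 18/6 = 3
  <chi_rho, chi_2> = (1/6)[1*(9)*conj(1) + 2*(3)*conj(1) + 3*(1)*conj(-1)]
      = (1/6)[(9) + (6) + (-3)] = 12/6 = 2
  <chi_rho, chi_3> = (1/6)[1*(9)*conj(2) + 2*(3)*conj(-1) + 3*(1)*conj(0)]
      = (1/6)[(18) + (-6) + (0)] = 12/6 = 2
Dimension check: dim(rho) = sum (mult * dim) = 3*1 + 2*1 + 2*2 = 9 = chi_rho(e) = 9.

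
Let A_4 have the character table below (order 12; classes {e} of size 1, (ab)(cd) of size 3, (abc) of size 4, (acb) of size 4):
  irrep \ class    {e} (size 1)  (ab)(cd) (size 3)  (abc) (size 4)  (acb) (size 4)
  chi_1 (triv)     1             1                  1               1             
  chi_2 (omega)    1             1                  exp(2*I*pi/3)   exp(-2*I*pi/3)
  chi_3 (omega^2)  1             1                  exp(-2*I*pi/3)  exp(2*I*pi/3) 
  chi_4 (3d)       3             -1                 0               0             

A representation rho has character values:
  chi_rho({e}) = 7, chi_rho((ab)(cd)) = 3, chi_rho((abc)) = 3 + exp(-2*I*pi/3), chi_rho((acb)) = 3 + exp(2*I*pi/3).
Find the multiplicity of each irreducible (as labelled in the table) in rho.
Multiplicities: chi_1: 3, chi_2: 0, chi_3: 1, chi_4: 1.

Derivation: Use <chi_rho, chi> = (1/|G|) sum_C |C| * chi_rho(C) * conj(chi(C)) with |G| = 12 for each irreducible chi in the table:
  <chi_rho, chi_1> = (1/12)[1*(7)*conj(1) + 3*(3)*conj(1) + 4*(3 + exp(-2*I*pi/3))*conj(1) + 4*(3 + exp(2*I*pi/3))*conj(1)]
      = (1/12)[(7) + (9) + (12 + 4*exp(-2*I*pi/3)) + (12 + 4*exp(2*I*pi/3))] = 36/12 = 3
  <chi_rho, chi_2> = (1/12)[1*(7)*conj(1) + 3*(3)*conj(1) + 4*(3 + exp(-2*I*pi/3))*conj(exp(2*I*pi/3)) + 4*(3 + exp(2*I*pi/3))*conj(exp(-2*I*pi/3))]
      = (1/12)[(7) + (9) + (12*exp(-2*I*pi/3) + 4*exp(2*I*pi/3)) + (4*exp(-2*I*pi/3) + 12*exp(2*I*pi/3))] = 0/12 = 0
  <chi_rho, chi_3> = (1/12)[1*(7)*conj(1) + 3*(3)*conj(1) + 4*(3 + exp(-2*I*pi/3))*conj(exp(-2*I*pi/3)) + 4*(3 + exp(2*I*pi/3))*conj(exp(2*I*pi/3))]
      = (1/12)[(7) + (9) + (4 + 12*exp(2*I*pi/3)) + (4 + 12*exp(-2*I*pi/3))] = 12/12 = 1
  <chi_rho, chi_4> = (1/12)[1*(7)*conj(3) + 3*(3)*conj(-1) + 4*(3 + exp(-2*I*pi/3))*conj(0) + 4*(3 + exp(2*I*pi/3))*conj(0)]
      = (1/12)[(21) + (-9) + (0) + (0)] = 12/12 = 1
(Exp terms are combined using exp(i*s)*conj(exp(i*t)) = exp(i*(s-t)), and sums of them are collapsed using the identity that for every m > 1 the m distinct m-th roots of unity sum to 0, e.g. 1 + exp(2*I*pi/3) + exp(-2*I*pi/3) = 0.)
Dimension check: dim(rho) = sum (mult * dim) = 3*1 + 0*1 + 1*1 + 1*3 = 7 = chi_rho(e) = 7.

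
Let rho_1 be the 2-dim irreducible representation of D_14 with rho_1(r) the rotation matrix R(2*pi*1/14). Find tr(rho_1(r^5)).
chi_{rho_1}(r^5) = 2*cos(2*pi*1*5/14) = -2*cos(2*pi/7)

rho_1(r^5) is rotation by angle 2*pi*1*5/14, whose trace is 2*cos(2*pi*1*5/14) = -2*cos(2*pi/7).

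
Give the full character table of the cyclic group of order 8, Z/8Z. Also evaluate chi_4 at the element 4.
Character table of Z/8Z (irreps indexed chi_0,...,chi_7 with chi_k(m) = zeta_8^(k*m), zeta_8 = exp(2*pi*i/8)):
  irrep \ class  {0} (size 1)  {1} (size 1)    {2} (size 1)  {3} (size 1)    {4} (size 1)  {5} (size 1)    {6} (size 1)  {7} (size 1)  
  chi_0          1             1               1             1               1             1               1             1             
  chi_1          1             exp(I*pi/4)     I             exp(3*I*pi/4)   -1            exp(-3*I*pi/4)  -I            exp(-I*pi/4)  
  chi_2          1             I               -1            -I              1             I               -1            -I            
  chi_3          1             exp(3*I*pi/4)   -I            exp(I*pi/4)     -1            exp(-I*pi/4)    I             exp(-3*I*pi/4)
  chi_4          1             -1              1             -1              1             -1              1             -1            
  chi_5          1             exp(-3*I*pi/4)  I             exp(-I*pi/4)    -1            exp(I*pi/4)     -I            exp(3*I*pi/4) 
  chi_6          1             -I              -1            I               1             -I              -1            I             
  chi_7          1             exp(-I*pi/4)    -I            exp(-3*I*pi/4)  -1            exp(3*I*pi/4)   I             exp(I*pi/4)   

Spot check: chi_4(4) = zeta_8^(4*4) = zeta_8^16 = 1.

Justification: Z/8Z is abelian, so all 8 irreducible complex representations are 1-dimensional. They are given by chi_k(m) = zeta_8^(k*m) for k = 0,...,7. Row orthogonality: sum_m chi_k(m) conj(chi_l(m)) = 8 * [k = l].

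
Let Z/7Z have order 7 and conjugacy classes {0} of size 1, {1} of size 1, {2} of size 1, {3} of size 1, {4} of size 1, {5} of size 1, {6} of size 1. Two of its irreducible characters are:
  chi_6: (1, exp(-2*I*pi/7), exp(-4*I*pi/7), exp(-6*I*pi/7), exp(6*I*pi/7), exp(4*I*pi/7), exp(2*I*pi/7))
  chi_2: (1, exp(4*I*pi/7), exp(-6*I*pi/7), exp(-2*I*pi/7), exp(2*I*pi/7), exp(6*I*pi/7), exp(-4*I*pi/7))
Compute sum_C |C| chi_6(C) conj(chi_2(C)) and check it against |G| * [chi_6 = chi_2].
Sum = 0; so <chi_6, chi_2> = 0 (distinct irreducibles are orthogonal).

Why: Compute term by term over conjugacy classes (|C| * chi_6(C) * conj(chi_2(C))):
  1*(1)*conj(1) + 1*(exp(-2*I*pi/7))*conj(exp(4*I*pi/7)) + 1*(exp(-4*I*pi/7))*conj(exp(-6*I*pi/7)) + 1*(exp(-6*I*pi/7))*conj(exp(-2*I*pi/7)) + 1*(exp(6*I*pi/7))*conj(exp(2*I*pi/7)) + 1*(exp(4*I*pi/7))*conj(exp(6*I*pi/7)) + 1*(exp(2*I*pi/7))*conj(exp(-4*I*pi/7))
  = (1) + (exp(-6*I*pi/7)) + (exp(2*I*pi/7)) + (exp(-4*I*pi/7)) + (exp(4*I*pi/7)) + (exp(-2*I*pi/7)) + (exp(6*I*pi/7))
  = 0.
(Exp terms are combined using exp(i*s)*conj(exp(i*t)) = exp(i*(s-t)), and sums of them are collapsed using the identity that for every m > 1 the m distinct m-th roots of unity sum to 0, e.g. 1 + exp(2*I*pi/3) + exp(-2*I*pi/3) = 0.)
Dividing by |G| = 7 gives 0/7 = 0, matching the row-orthogonality relation <chi_6, chi_2> = [chi_6 = chi_2].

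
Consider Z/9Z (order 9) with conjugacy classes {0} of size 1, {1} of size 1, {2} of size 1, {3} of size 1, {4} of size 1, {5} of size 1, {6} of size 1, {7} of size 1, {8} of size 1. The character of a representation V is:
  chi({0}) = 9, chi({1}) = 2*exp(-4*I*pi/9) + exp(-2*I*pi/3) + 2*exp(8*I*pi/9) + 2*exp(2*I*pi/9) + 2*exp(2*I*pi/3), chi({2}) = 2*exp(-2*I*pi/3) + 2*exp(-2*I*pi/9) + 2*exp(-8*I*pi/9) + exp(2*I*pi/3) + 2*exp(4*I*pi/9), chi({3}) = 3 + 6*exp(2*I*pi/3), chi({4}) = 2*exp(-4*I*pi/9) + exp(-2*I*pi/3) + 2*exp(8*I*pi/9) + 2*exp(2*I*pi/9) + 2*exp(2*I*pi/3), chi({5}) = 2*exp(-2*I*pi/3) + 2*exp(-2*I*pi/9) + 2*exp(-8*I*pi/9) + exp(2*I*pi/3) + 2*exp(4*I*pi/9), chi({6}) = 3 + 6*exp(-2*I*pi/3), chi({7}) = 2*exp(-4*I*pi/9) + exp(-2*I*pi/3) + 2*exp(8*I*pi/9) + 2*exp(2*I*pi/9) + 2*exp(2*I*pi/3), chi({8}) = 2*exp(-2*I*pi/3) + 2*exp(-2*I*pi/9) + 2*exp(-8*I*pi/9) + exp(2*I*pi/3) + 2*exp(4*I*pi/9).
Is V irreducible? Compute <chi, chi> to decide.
Not irreducible (reducible): <chi, chi> = 17 > 1.

Argument: <chi, chi> = (1/|G|) sum_C |C| * |chi(C)|^2 = (1/9)[1*|9|^2 + 1*|2*exp(-4*I*pi/9) + exp(-2*I*pi/3) + 2*exp(8*I*pi/9) + 2*exp(2*I*pi/9) + 2*exp(2*I*pi/3)|^2 + 1*|2*exp(-2*I*pi/3) + 2*exp(-2*I*pi/9) + 2*exp(-8*I*pi/9) + exp(2*I*pi/3) + 2*exp(4*I*pi/9)|^2 + 1*|3 + 6*exp(2*I*pi/3)|^2 + 1*|2*exp(-4*I*pi/9) + exp(-2*I*pi/3) + 2*exp(8*I*pi/9) + 2*exp(2*I*pi/9) + 2*exp(2*I*pi/3)|^2 + 1*|2*exp(-2*I*pi/3) + 2*exp(-2*I*pi/9) + 2*exp(-8*I*pi/9) + exp(2*I*pi/3) + 2*exp(4*I*pi/9)|^2 + 1*|3 + 6*exp(-2*I*pi/3)|^2 + 1*|2*exp(-4*I*pi/9) + exp(-2*I*pi/3) + 2*exp(8*I*pi/9) + 2*exp(2*I*pi/9) + 2*exp(2*I*pi/3)|^2 + 1*|2*exp(-2*I*pi/3) + 2*exp(-2*I*pi/9) + 2*exp(-8*I*pi/9) + exp(2*I*pi/3) + 2*exp(4*I*pi/9)|^2]
  = (1/9)[(81) + (3) + (3) + (27) + (3) + (3) + (27) + (3) + (3)] = 153/9 = 17.
(Exp terms are combined using exp(i*s)*conj(exp(i*t)) = exp(i*(s-t)), and sums of them are collapsed using the identity that for every m > 1 the m distinct m-th roots of unity sum to 0, e.g. 1 + exp(2*I*pi/3) + exp(-2*I*pi/3) = 0.)
A character is irreducible iff <chi, chi> = 1, so this representation is reducible.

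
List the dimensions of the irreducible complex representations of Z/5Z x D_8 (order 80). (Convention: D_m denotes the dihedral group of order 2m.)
Dimensions: 1, 1, 1, 1, 1, 1, 1, 1, 1, 1, 1, 1, 1, 1, 1, 1, 1, 1, 1, 1, 2, 2, 2, 2, 2, 2, 2, 2, 2, 2, 2, 2, 2, 2, 2

Solution. There are 35 irreducibles (= number of conjugacy classes). Their dimensions d_i satisfy sum d_i^2 = |G| = 80: 1 + 1 + 1 + 1 + 1 + 1 + 1 + 1 + 1 + 1 + 1 + 1 + 1 + 1 + 1 + 1 + 1 + 1 + 1 + 1 + 4 + 4 + 4 + 4 + 4 + 4 + 4 + 4 + 4 + 4 + 4 + 4 + 4 + 4 + 4 = 80. (For the product with Z/5Z: each of the 5 1-dim characters of Z/5Z tensors with each irrep of D_8, giving 5 copies of each D_8-dimension.)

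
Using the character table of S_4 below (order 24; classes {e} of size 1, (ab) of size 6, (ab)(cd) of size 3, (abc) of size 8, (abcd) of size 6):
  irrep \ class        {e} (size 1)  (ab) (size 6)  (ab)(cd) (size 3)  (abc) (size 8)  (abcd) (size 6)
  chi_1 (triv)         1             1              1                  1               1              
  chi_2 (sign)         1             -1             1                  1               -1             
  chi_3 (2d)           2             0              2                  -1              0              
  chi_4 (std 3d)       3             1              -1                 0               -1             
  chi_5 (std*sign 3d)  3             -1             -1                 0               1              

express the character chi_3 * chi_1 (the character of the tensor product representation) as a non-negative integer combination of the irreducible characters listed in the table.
chi_3 tensor chi_1 = chi_3 (all other irreducibles have multiplicity 0).

Explanation: The character of a tensor product is the pointwise product (chi_3 * chi_1)(C) = chi_3(C) * chi_1(C):
  {e}: (2)*(1), (ab): (0)*(1), (ab)(cd): (2)*(1), (abc): (-1)*(1), (abcd): (0)*(1)
so (chi_3 * chi_1) takes values
  {e} -> 2, (ab) -> 0, (ab)(cd) -> 2, (abc) -> -1, (abcd) -> 0.
Now take the inner product of this character with each irreducible chi from the table, <chi_3*chi_1, chi> = (1/24) sum_C |C| (chi_3*chi_1)(C) conj(chi(C)):
  <chi_3*chi_1, chi_1> = (1/24)[1*(2)*conj(1) + 6*(0)*conj(1) + 3*(2)*conj(1) + 8*(-1)*conj(1) + 6*(0)*conj(1)]
      = (1/24)[(2) + (0) + (6) + (-8) + (0)] = 0/24 = 0
  <chi_3*chi_1, chi_2> = (1/24)[1*(2)*conj(1) + 6*(0)*conj(-1) + 3*(2)*conj(1) + 8*(-1)*conj(1) + 6*(0)*conj(-1)]
      = (1/24)[(2) + (0) + (6) + (-8) + (0)] = 0/24 = 0
  <chi_3*chi_1, chi_3> = (1/24)[1*(2)*conj(2) + 6*(0)*conj(0) + 3*(2)*conj(2) + 8*(-1)*conj(-1) + 6*(0)*conj(0)]
      = (1/24)[(4) + (0) + (12) + (8) + (0)] = 24/24 = 1
  <chi_3*chi_1, chi_4> = (1/24)[1*(2)*conj(3) + 6*(0)*conj(1) + 3*(2)*conj(-1) + 8*(-1)*conj(0) + 6*(0)*conj(-1)]
      = (1/24)[(6) + (0) + (-6) + (0) + (0)] = 0/24 = 0
  <chi_3*chi_1, chi_5> = (1/24)[1*(2)*conj(3) + 6*(0)*conj(-1) + 3*(2)*conj(-1) + 8*(-1)*conj(0) + 6*(0)*conj(1)]
      = (1/24)[(6) + (0) + (-6) + (0) + (0)] = 0/24 = 0
Hence the multiplicities are chi_3: 1. Dimension check: dim(chi_3)*dim(chi_1) = 2*1 = 2 and sum (mult * dim) = 1*2 = 2.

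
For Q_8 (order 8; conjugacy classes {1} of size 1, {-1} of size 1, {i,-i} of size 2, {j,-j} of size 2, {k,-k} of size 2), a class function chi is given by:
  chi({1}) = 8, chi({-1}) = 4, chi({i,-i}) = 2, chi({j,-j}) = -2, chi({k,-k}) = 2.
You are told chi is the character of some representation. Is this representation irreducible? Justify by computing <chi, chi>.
Not irreducible (reducible): <chi, chi> = 13 > 1.

Working: <chi, chi> = (1/|G|) sum_C |C| * |chi(C)|^2 = (1/8)[1*|8|^2 + 1*|4|^2 + 2*|2|^2 + 2*|-2|^2 + 2*|2|^2]
  = (1/8)[(64) + (16) + (8) + (8) + (8)] = 104/8 = 13.
A character is irreducible iff <chi, chi> = 1, so this representation is reducible.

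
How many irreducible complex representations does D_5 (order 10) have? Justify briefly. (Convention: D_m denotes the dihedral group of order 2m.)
4

The number of irreducible complex representations of a finite group equals its number of conjugacy classes. D_5 has 4 conjugacy classes ((n+3)/2 for n odd), so D_5 (order 10) has exactly 4 irreducible complex representations.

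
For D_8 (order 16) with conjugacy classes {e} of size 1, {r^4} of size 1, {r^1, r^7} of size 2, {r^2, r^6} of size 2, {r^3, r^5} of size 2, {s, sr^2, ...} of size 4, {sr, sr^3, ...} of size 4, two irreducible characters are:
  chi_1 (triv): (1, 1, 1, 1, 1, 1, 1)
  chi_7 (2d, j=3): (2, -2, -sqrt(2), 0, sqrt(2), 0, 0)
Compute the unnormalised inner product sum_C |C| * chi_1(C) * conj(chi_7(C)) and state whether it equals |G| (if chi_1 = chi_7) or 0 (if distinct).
Sum = 0; so <chi_1, chi_7> = 0 (distinct irreducibles are orthogonal).

Compute term by term over conjugacy classes (|C| * chi_1(C) * conj(chi_7(C))):
  1*(1)*conj(2) + 1*(1)*conj(-2) + 2*(1)*conj(-sqrt(2)) + 2*(1)*conj(0) + 2*(1)*conj(sqrt(2)) + 4*(1)*conj(0) + 4*(1)*conj(0)
  = (2) + (-2) + (-2*sqrt(2)) + (0) + (2*sqrt(2)) + (0) + (0)
  = 0.
Dividing by |G| = 16 gives 0/16 = 0, matching the row-orthogonality relation <chi_1, chi_7> = [chi_1 = chi_7].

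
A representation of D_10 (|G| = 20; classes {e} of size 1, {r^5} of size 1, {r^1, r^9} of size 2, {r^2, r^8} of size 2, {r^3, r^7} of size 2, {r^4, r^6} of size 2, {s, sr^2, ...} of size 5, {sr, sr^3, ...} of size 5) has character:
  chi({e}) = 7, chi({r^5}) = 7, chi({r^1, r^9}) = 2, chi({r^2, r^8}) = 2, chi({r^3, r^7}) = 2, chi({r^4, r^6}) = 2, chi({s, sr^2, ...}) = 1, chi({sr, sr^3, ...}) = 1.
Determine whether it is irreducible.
Not irreducible (reducible): <chi, chi> = 7 > 1.

Solution. <chi, chi> = (1/|G|) sum_C |C| * |chi(C)|^2 = (1/20)[1*|7|^2 + 1*|7|^2 + 2*|2|^2 + 2*|2|^2 + 2*|2|^2 + 2*|2|^2 + 5*|1|^2 + 5*|1|^2]
  = (1/20)[(49) + (49) + (8) + (8) + (8) + (8) + (5) + (5)] = 140/20 = 7.
A character is irreducible iff <chi, chi> = 1, so this representation is reducible.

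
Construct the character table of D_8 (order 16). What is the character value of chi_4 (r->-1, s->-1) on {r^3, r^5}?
Conjugacy classes: {e} of size 1, {r^4} of size 1, {r^1, r^7} of size 2, {r^2, r^6} of size 2, {r^3, r^5} of size 2, {s, sr^2, ...} of size 4, {sr, sr^3, ...} of size 4.
Character table:
  irrep \ class              {e} (size 1)  {r^4} (size 1)  {r^1, r^7} (size 2)  {r^2, r^6} (size 2)  {r^3, r^5} (size 2)  {s, sr^2, ...} (size 4)  {sr, sr^3, ...} (size 4)
  chi_1 (triv)               1             1               1                    1                    1                    1                        1                       
  chi_2 (sign: r->1, s->-1)  1             1               1                    1                    1                    -1                       -1                      
  chi_3 (r->-1, s->1)        1             1               -1                   1                    -1                   1                        -1                      
  chi_4 (r->-1, s->-1)       1             1               -1                   1                    -1                   -1                       1                       
  chi_5 (2d, j=1)            2             -2              sqrt(2)              0                    -sqrt(2)             0                        0                       
  chi_6 (2d, j=2)            2             2               0                    -2                   0                    0                        0                       
  chi_7 (2d, j=3)            2             -2              -sqrt(2)             0                    sqrt(2)              0                        0                       

Spot check: chi_4 (r->-1, s->-1) on {r^3, r^5} = -1.

Solution. D_8 has order 2*8 = 16 with 7 conjugacy classes, hence 7 irreducibles. Sum of squared dims 1 + 1 + 1 + 1 + 4 + 4 + 4 = 16 = |G|. Linear characters come from the abelianisation; the 2-dimensional irreps have character r^k -> 2*cos(2*pi*j*k/8), reflections -> 0.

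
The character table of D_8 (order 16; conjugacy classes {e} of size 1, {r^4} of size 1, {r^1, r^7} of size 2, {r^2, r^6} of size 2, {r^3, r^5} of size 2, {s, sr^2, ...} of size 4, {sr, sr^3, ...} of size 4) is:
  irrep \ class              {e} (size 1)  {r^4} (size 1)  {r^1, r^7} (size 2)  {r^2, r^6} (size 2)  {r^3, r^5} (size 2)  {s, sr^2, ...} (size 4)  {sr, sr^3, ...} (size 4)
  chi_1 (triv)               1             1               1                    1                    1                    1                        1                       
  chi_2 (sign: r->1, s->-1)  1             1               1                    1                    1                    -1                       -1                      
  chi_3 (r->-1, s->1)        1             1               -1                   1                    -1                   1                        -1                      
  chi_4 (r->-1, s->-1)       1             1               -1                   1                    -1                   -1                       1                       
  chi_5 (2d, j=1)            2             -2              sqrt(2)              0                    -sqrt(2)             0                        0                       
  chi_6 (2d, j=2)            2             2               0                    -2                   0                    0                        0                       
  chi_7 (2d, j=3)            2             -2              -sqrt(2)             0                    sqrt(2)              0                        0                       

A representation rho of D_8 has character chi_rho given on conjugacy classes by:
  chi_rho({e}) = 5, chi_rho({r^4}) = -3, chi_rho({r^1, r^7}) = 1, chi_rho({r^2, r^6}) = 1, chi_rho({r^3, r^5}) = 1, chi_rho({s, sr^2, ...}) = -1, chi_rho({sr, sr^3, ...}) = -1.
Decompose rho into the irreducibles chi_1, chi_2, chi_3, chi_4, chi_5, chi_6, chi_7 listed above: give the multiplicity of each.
Multiplicities: chi_1: 0, chi_2: 1, chi_3: 0, chi_4: 0, chi_5: 1, chi_6: 0, chi_7: 1.

Derivation: Use <chi_rho, chi> = (1/|G|) sum_C |C| * chi_rho(C) * conj(chi(C)) with |G| = 16 for each irreducible chi in the table:
  <chi_rho, chi_1> = (1/16)[1*(5)*conj(1) + 1*(-3)*conj(1) + 2*(1)*conj(1) + 2*(1)*conj(1) + 2*(1)*conj(1) + 4*(-1)*conj(1) + 4*(-1)*conj(1)]
      = (1/16)[(5) + (-3) + (2) + (2) + (2) + (-4) + (-4)] = 0/16 = 0
  <chi_rho, chi_2> = (1/16)[1*(5)*conj(1) + 1*(-3)*conj(1) + 2*(1)*conj(1) + 2*(1)*conj(1) + 2*(1)*conj(1) + 4*(-1)*conj(-1) + 4*(-1)*conj(-1)]
      = (1/16)[(5) + (-3) + (2) + (2) + (2) + (4) + (4)] = 16/16 = 1
  <chi_rho, chi_3> = (1/16)[1*(5)*conj(1) + 1*(-3)*conj(1) + 2*(1)*conj(-1) + 2*(1)*conj(1) + 2*(1)*conj(-1) + 4*(-1)*conj(1) + 4*(-1)*conj(-1)]
      = (1/16)[(5) + (-3) + (-2) + (2) + (-2) + (-4) + (4)] = 0/16 = 0
  <chi_rho, chi_4> = (1/16)[1*(5)*conj(1) + 1*(-3)*conj(1) + 2*(1)*conj(-1) + 2*(1)*conj(1) + 2*(1)*conj(-1) + 4*(-1)*conj(-1) + 4*(-1)*conj(1)]
      = (1/16)[(5) + (-3) + (-2) + (2) + (-2) + (4) + (-4)] = 0/16 = 0
  <chi_rho, chi_5> = (1/16)[1*(5)*conj(2) + 1*(-3)*conj(-2) + 2*(1)*conj(sqrt(2)) + 2*(1)*conj(0) + 2*(1)*conj(-sqrt(2)) + 4*(-1)*conj(0) + 4*(-1)*conj(0)]
      = (1/16)[(10) + (6) + (2*sqrt(2)) + (0) + (-2*sqrt(2)) + (0) + (0)] = 16/16 = 1
  <chi_rho, chi_6> = (1/16)[1*(5)*conj(2) + 1*(-3)*conj(2) + 2*(1)*conj(0) + 2*(1)*conj(-2) + 2*(1)*conj(0) + 4*(-1)*conj(0) + 4*(-1)*conj(0)]
      = (1/16)[(10) + (-6) + (0) + (-4) + (0) + (0) + (0)] = 0/16 = 0
  <chi_rho, chi_7> = (1/16)[1*(5)*conj(2) + 1*(-3)*conj(-2) + 2*(1)*conj(-sqrt(2)) + 2*(1)*conj(0) + 2*(1)*conj(sqrt(2)) + 4*(-1)*conj(0) + 4*(-1)*conj(0)]
      = (1/16)[(10) + (6) + (-2*sqrt(2)) + (0) + (2*sqrt(2)) + (0) + (0)] = 16/16 = 1
Dimension check: dim(rho) = sum (mult * dim) = 0*1 + 1*1 + 0*1 + 0*1 + 1*2 + 0*2 + 1*2 = 5 = chi_rho(e) = 5.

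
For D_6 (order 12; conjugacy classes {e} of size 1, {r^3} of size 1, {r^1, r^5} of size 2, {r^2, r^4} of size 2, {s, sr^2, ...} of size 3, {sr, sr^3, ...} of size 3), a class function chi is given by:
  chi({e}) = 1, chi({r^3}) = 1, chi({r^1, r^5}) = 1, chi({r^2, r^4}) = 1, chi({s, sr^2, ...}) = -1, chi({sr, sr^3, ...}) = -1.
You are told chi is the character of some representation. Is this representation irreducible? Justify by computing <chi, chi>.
Irreducible: <chi, chi> = 1.

<chi, chi> = (1/|G|) sum_C |C| * |chi(C)|^2 = (1/12)[1*|1|^2 + 1*|1|^2 + 2*|1|^2 + 2*|1|^2 + 3*|-1|^2 + 3*|-1|^2]
  = (1/12)[(1) + (1) + (2) + (2) + (3) + (3)] = 12/12 = 1.
A character is irreducible iff <chi, chi> = 1, so this representation is irreducible.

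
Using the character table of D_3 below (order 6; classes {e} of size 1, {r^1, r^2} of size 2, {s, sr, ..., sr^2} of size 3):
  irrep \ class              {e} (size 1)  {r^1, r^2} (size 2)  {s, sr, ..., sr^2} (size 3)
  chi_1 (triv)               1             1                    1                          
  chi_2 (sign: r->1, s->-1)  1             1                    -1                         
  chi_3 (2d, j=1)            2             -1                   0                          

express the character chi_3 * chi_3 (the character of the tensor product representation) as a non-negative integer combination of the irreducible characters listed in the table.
chi_3 tensor chi_3 = chi_1 + chi_2 + chi_3 (all other irreducibles have multiplicity 0).

Reasoning: The character of a tensor product is the pointwise product (chi_3 * chi_3)(C) = chi_3(C) * chi_3(C):
  {e}: (2)*(2), {r^1, r^2}: (-1)*(-1), {s, sr, ..., sr^2}: (0)*(0)
so (chi_3 * chi_3) takes values
  {e} -> 4, {r^1, r^2} -> 1, {s, sr, ..., sr^2} -> 0.
Now take the inner product of this character with each irreducible chi from the table, <chi_3*chi_3, chi> = (1/6) sum_C |C| (chi_3*chi_3)(C) conj(chi(C)):
  <chi_3*chi_3, chi_1> = (1/6)[1*(4)*conj(1) + 2*(1)*conj(1) + 3*(0)*conj(1)]
      = (1/6)[(4) + (2) + (0)] = 6/6 = 1
  <chi_3*chi_3, chi_2> = (1/6)[1*(4)*conj(1) + 2*(1)*conj(1) + 3*(0)*conj(-1)]
      = (1/6)[(4) + (2) + (0)] = 6/6 = 1
  <chi_3*chi_3, chi_3> = (1/6)[1*(4)*conj(2) + 2*(1)*conj(-1) + 3*(0)*conj(0)]
      = (1/6)[(8) + (-2) + (0)] = 6/6 = 1
Hence the multiplicities are chi_1: 1, chi_2: 1, chi_3: 1. Dimension check: dim(chi_3)*dim(chi_3) = 2*2 = 4 and sum (mult * dim) = 1*1 + 1*1 + 1*2 = 4.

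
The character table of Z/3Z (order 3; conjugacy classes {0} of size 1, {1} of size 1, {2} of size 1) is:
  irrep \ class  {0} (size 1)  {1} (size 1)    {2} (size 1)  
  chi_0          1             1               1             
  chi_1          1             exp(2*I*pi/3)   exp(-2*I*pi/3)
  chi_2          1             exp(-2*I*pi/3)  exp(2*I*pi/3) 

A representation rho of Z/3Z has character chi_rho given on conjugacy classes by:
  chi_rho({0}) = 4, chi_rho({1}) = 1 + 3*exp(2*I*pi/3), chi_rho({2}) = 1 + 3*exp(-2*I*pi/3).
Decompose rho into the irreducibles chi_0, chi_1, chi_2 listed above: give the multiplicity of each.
Multiplicities: chi_0: 1, chi_1: 3, chi_2: 0.

Derivation: Use <chi_rho, chi> = (1/|G|) sum_C |C| * chi_rho(C) * conj(chi(C)) with |G| = 3 for each irreducible chi in the table:
  <chi_rho, chi_0> = (1/3)[1*(4)*conj(1) + 1*(1 + 3*exp(2*I*pi/3))*conj(1) + 1*(1 + 3*exp(-2*I*pi/3))*conj(1)]
      = (1/3)[(4) + (1 + 3*exp(2*I*pi/3)) + (1 + 3*exp(-2*I*pi/3))] = 3/3 = 1
  <chi_rho, chi_1> = (1/3)[1*(4)*conj(1) + 1*(1 + 3*exp(2*I*pi/3))*conj(exp(2*I*pi/3)) + 1*(1 + 3*exp(-2*I*pi/3))*conj(exp(-2*I*pi/3))]
      = (1/3)[(4) + (3 + exp(-2*I*pi/3)) + (3 + exp(2*I*pi/3))] = 9/3 = 3
  <chi_rho, chi_2> = (1/3)[1*(4)*conj(1) + 1*(1 + 3*exp(2*I*pi/3))*conj(exp(-2*I*pi/3)) + 1*(1 + 3*exp(-2*I*pi/3))*conj(exp(2*I*pi/3))]
      = (1/3)[(4) + (3*exp(-2*I*pi/3) + exp(2*I*pi/3)) + (exp(-2*I*pi/3) + 3*exp(2*I*pi/3))] = 0/3 = 0
(Exp terms are combined using exp(i*s)*conj(exp(i*t)) = exp(i*(s-t)), and sums of them are collapsed using the identity that for every m > 1 the m distinct m-th roots of unity sum to 0, e.g. 1 + exp(2*I*pi/3) + exp(-2*I*pi/3) = 0.)
Dimension check: dim(rho) = sum (mult * dim) = 1*1 + 3*1 + 0*1 = 4 = chi_rho(e) = 4.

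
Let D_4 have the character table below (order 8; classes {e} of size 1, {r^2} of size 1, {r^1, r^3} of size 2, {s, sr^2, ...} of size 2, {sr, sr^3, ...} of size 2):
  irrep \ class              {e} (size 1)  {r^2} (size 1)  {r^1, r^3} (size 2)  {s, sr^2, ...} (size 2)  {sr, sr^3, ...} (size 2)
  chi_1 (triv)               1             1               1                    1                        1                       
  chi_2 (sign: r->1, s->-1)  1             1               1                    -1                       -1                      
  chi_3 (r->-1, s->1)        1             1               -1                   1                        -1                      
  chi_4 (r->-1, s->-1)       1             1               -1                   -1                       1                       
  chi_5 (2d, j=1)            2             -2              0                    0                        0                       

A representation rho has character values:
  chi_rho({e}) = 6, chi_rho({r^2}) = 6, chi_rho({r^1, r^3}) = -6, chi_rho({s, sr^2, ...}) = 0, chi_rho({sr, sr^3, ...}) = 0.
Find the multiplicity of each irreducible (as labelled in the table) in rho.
Multiplicities: chi_1: 0, chi_2: 0, chi_3: 3, chi_4: 3, chi_5: 0.

Working: Use <chi_rho, chi> = (1/|G|) sum_C |C| * chi_rho(C) * conj(chi(C)) with |G| = 8 for each irreducible chi in the table:
  <chi_rho, chi_1> = (1/8)[1*(6)*conj(1) + 1*(6)*conj(1) + 2*(-6)*conj(1) + 2*(0)*conj(1) + 2*(0)*conj(1)]
      = (1/8)[(6) + (6) + (-12) + (0) + (0)] = 0/8 = 0
  <chi_rho, chi_2> = (1/8)[1*(6)*conj(1) + 1*(6)*conj(1) + 2*(-6)*conj(1) + 2*(0)*conj(-1) + 2*(0)*conj(-1)]
      = (1/8)[(6) + (6) + (-12) + (0) + (0)] = 0/8 = 0
  <chi_rho, chi_3> = (1/8)[1*(6)*conj(1) + 1*(6)*conj(1) + 2*(-6)*conj(-1) + 2*(0)*conj(1) + 2*(0)*conj(-1)]
      = (1/8)[(6) + (6) + (12) + (0) + (0)] = 24/8 = 3
  <chi_rho, chi_4> = (1/8)[1*(6)*conj(1) + 1*(6)*conj(1) + 2*(-6)*conj(-1) + 2*(0)*conj(-1) + 2*(0)*conj(1)]
      = (1/8)[(6) + (6) + (12) + (0) + (0)] = 24/8 = 3
  <chi_rho, chi_5> = (1/8)[1*(6)*conj(2) + 1*(6)*conj(-2) + 2*(-6)*conj(0) + 2*(0)*conj(0) + 2*(0)*conj(0)]
      = (1/8)[(12) + (-12) + (0) + (0) + (0)] = 0/8 = 0
Dimension check: dim(rho) = sum (mult * dim) = 0*1 + 0*1 + 3*1 + 3*1 + 0*2 = 6 = chi_rho(e) = 6.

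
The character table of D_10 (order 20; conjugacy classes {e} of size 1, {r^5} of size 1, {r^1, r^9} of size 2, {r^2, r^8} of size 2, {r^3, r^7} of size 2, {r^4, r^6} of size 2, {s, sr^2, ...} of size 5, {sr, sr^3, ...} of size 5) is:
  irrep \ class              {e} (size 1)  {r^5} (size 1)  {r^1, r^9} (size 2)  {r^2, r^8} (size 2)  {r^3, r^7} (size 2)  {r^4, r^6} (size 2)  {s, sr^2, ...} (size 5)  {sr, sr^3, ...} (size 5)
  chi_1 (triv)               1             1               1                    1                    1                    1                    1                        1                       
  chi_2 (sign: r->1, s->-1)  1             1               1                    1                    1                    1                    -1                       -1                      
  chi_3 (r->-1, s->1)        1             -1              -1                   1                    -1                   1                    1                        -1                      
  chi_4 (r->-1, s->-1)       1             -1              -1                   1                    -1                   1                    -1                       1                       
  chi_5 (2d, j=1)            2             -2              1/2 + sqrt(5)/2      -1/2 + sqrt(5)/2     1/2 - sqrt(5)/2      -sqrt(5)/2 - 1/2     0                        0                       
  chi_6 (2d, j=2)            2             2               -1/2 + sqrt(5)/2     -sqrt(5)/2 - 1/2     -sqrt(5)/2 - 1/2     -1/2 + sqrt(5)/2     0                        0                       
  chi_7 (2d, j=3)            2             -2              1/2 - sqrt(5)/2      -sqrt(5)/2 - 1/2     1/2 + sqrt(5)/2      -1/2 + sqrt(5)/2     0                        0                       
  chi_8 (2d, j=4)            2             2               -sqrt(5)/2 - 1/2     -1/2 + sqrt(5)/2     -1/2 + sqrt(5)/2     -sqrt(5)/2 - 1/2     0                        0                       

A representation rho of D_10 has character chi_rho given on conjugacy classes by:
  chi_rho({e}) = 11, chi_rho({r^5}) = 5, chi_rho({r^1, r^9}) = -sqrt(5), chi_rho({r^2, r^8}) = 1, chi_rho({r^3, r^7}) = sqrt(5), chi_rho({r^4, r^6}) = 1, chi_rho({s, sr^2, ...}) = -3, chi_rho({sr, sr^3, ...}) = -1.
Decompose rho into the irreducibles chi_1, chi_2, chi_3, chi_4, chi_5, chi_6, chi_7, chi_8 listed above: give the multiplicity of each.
Multiplicities: chi_1: 0, chi_2: 2, chi_3: 0, chi_4: 1, chi_5: 0, chi_6: 1, chi_7: 1, chi_8: 2.

Explanation: Use <chi_rho, chi> = (1/|G|) sum_C |C| * chi_rho(C) * conj(chi(C)) with |G| = 20 for each irreducible chi in the table:
  <chi_rho, chi_1> = (1/20)[1*(11)*conj(1) + 1*(5)*conj(1) + 2*(-sqrt(5))*conj(1) + 2*(1)*conj(1) + 2*(sqrt(5))*conj(1) + 2*(1)*conj(1) + 5*(-3)*conj(1) + 5*(-1)*conj(1)]
      = (1/20)[(11) + (5) + (-2*sqrt(5)) + (2) + (2*sqrt(5)) + (2) + (-15) + (-5)] = 0/20 = 0
  <chi_rho, chi_2> = (1/20)[1*(11)*conj(1) + 1*(5)*conj(1) + 2*(-sqrt(5))*conj(1) + 2*(1)*conj(1) + 2*(sqrt(5))*conj(1) + 2*(1)*conj(1) + 5*(-3)*conj(-1) + 5*(-1)*conj(-1)]
      = (1/20)[(11) + (5) + (-2*sqrt(5)) + (2) + (2*sqrt(5)) + (2) + (15) + (5)] = 40/20 = 2
  <chi_rho, chi_3> = (1/20)[1*(11)*conj(1) + 1*(5)*conj(-1) + 2*(-sqrt(5))*conj(-1) + 2*(1)*conj(1) + 2*(sqrt(5))*conj(-1) + 2*(1)*conj(1) + 5*(-3)*conj(1) + 5*(-1)*conj(-1)]
      = (1/20)[(11) + (-5) + (2*sqrt(5)) + (2) + (-2*sqrt(5)) + (2) + (-15) + (5)] = 0/20 = 0
  <chi_rho, chi_4> = (1/20)[1*(11)*conj(1) + 1*(5)*conj(-1) + 2*(-sqrt(5))*conj(-1) + 2*(1)*conj(1) + 2*(sqrt(5))*conj(-1) + 2*(1)*conj(1) + 5*(-3)*conj(-1) + 5*(-1)*conj(1)]
      = (1/20)[(11) + (-5) + (2*sqrt(5)) + (2) + (-2*sqrt(5)) + (2) + (15) + (-5)] = 20/20 = 1
  <chi_rho, chi_5> = (1/20)[1*(11)*conj(2) + 1*(5)*conj(-2) + 2*(-sqrt(5))*conj(1/2 + sqrt(5)/2) + 2*(1)*conj(-1/2 + sqrt(5)/2) + 2*(sqrt(5))*conj(1/2 - sqrt(5)/2) + 2*(1)*conj(-sqrt(5)/2 - 1/2) + 5*(-3)*conj(0) + 5*(-1)*conj(0)]
      = (1/20)[(22) + (-10) + (-5 - sqrt(5)) + (-1 + sqrt(5)) + (-5 + sqrt(5)) + (-sqrt(5) - 1) + (0) + (0)] = 0/20 = 0
  <chi_rho, chi_6> = (1/20)[1*(11)*conj(2) + 1*(5)*conj(2) + 2*(-sqrt(5))*conj(-1/2 + sqrt(5)/2) + 2*(1)*conj(-sqrt(5)/2 - 1/2) + 2*(sqrt(5))*conj(-sqrt(5)/2 - 1/2) + 2*(1)*conj(-1/2 + sqrt(5)/2) + 5*(-3)*conj(0) + 5*(-1)*conj(0)]
      = (1/20)[(22) + (10) + (-5 + sqrt(5)) + (-sqrt(5) - 1) + (-5 - sqrt(5)) + (-1 + sqrt(5)) + (0) + (0)] = 20/20 = 1
  <chi_rho, chi_7> = (1/20)[1*(11)*conj(2) + 1*(5)*conj(-2) + 2*(-sqrt(5))*conj(1/2 - sqrt(5)/2) + 2*(1)*conj(-sqrt(5)/2 - 1/2) + 2*(sqrt(5))*conj(1/2 + sqrt(5)/2) + 2*(1)*conj(-1/2 + sqrt(5)/2) + 5*(-3)*conj(0) + 5*(-1)*conj(0)]
      = (1/20)[(22) + (-10) + (5 - sqrt(5)) + (-sqrt(5) - 1) + (sqrt(5) + 5) + (-1 + sqrt(5)) + (0) + (0)] = 20/20 = 1
  <chi_rho, chi_8> = (1/20)[1*(11)*conj(2) + 1*(5)*conj(2) + 2*(-sqrt(5))*conj(-sqrt(5)/2 - 1/2) + 2*(1)*conj(-1/2 + sqrt(5)/2) + 2*(sqrt(5))*conj(-1/2 + sqrt(5)/2) + 2*(1)*conj(-sqrt(5)/2 - 1/2) + 5*(-3)*conj(0) + 5*(-1)*conj(0)]
      = (1/20)[(22) + (10) + (sqrt(5) + 5) + (-1 + sqrt(5)) + (5 - sqrt(5)) + (-sqrt(5) - 1) + (0) + (0)] = 40/20 = 2
Dimension check: dim(rho) = sum (mult * dim) = 0*1 + 2*1 + 0*1 + 1*1 + 0*2 + 1*2 + 1*2 + 2*2 = 11 = chi_rho(e) = 11.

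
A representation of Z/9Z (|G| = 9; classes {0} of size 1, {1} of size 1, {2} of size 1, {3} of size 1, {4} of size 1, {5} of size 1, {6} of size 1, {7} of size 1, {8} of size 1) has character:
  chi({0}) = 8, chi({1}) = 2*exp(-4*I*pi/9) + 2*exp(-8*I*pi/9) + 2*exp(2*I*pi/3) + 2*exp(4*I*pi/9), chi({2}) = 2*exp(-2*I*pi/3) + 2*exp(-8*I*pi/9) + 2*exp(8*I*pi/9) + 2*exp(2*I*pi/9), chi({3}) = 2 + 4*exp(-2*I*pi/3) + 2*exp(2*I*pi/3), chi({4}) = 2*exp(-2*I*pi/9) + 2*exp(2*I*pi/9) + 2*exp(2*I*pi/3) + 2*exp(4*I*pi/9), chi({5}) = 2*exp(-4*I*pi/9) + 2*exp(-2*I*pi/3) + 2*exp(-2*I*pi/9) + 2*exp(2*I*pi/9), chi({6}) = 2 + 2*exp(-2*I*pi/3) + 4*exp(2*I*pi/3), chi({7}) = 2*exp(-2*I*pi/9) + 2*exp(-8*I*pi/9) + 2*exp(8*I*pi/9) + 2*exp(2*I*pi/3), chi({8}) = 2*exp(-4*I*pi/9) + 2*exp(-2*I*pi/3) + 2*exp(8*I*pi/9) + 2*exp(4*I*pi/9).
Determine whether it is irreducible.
Not irreducible (reducible): <chi, chi> = 16 > 1.

Reasoning: <chi, chi> = (1/|G|) sum_C |C| * |chi(C)|^2 = (1/9)[1*|8|^2 + 1*|2*exp(-4*I*pi/9) + 2*exp(-8*I*pi/9) + 2*exp(2*I*pi/3) + 2*exp(4*I*pi/9)|^2 + 1*|2*exp(-2*I*pi/3) + 2*exp(-8*I*pi/9) + 2*exp(8*I*pi/9) + 2*exp(2*I*pi/9)|^2 + 1*|2 + 4*exp(-2*I*pi/3) + 2*exp(2*I*pi/3)|^2 + 1*|2*exp(-2*I*pi/9) + 2*exp(2*I*pi/9) + 2*exp(2*I*pi/3) + 2*exp(4*I*pi/9)|^2 + 1*|2*exp(-4*I*pi/9) + 2*exp(-2*I*pi/3) + 2*exp(-2*I*pi/9) + 2*exp(2*I*pi/9)|^2 + 1*|2 + 2*exp(-2*I*pi/3) + 4*exp(2*I*pi/3)|^2 + 1*|2*exp(-2*I*pi/9) + 2*exp(-8*I*pi/9) + 2*exp(8*I*pi/9) + 2*exp(2*I*pi/3)|^2 + 1*|2*exp(-4*I*pi/9) + 2*exp(-2*I*pi/3) + 2*exp(8*I*pi/9) + 2*exp(4*I*pi/9)|^2]
  = (1/9)[(64) + (16 + 8*exp(-4*I*pi/9) + 4*exp(-2*I*pi/3) + 8*exp(-8*I*pi/9) + 4*exp(-2*I*pi/9) + 4*exp(2*I*pi/9) + 8*exp(8*I*pi/9) + 4*exp(2*I*pi/3) + 8*exp(4*I*pi/9)) + (16 + 8*exp(-2*I*pi/9) + 4*exp(-4*I*pi/9) + 4*exp(-2*I*pi/3) + 8*exp(-8*I*pi/9) + 8*exp(8*I*pi/9) + 4*exp(2*I*pi/3) + 4*exp(4*I*pi/9) + 8*exp(2*I*pi/9)) + (4) + (16 + 8*exp(-4*I*pi/9) + 8*exp(-2*I*pi/9) + 4*exp(-2*I*pi/3) + 4*exp(-8*I*pi/9) + 4*exp(8*I*pi/9) + 4*exp(2*I*pi/3) + 8*exp(2*I*pi/9) + 8*exp(4*I*pi/9)) + (16 + 8*exp(-4*I*pi/9) + 8*exp(-2*I*pi/9) + 4*exp(-2*I*pi/3) + 4*exp(-8*I*pi/9) + 4*exp(8*I*pi/9) + 4*exp(2*I*pi/3) + 8*exp(2*I*pi/9) + 8*exp(4*I*pi/9)) + (4) + (16 + 8*exp(-2*I*pi/9) + 4*exp(-4*I*pi/9) + 4*exp(-2*I*pi/3) + 8*exp(-8*I*pi/9) + 8*exp(8*I*pi/9) + 4*exp(2*I*pi/3) + 4*exp(4*I*pi/9) + 8*exp(2*I*pi/9)) + (16 + 8*exp(-4*I*pi/9) + 4*exp(-2*I*pi/3) + 8*exp(-8*I*pi/9) + 4*exp(-2*I*pi/9) + 4*exp(2*I*pi/9) + 8*exp(8*I*pi/9) + 4*exp(2*I*pi/3) + 8*exp(4*I*pi/9))] = 144/9 = 16.
(Exp terms are combined using exp(i*s)*conj(exp(i*t)) = exp(i*(s-t)), and sums of them are collapsed using the identity that for every m > 1 the m distinct m-th roots of unity sum to 0, e.g. 1 + exp(2*I*pi/3) + exp(-2*I*pi/3) = 0.)
A character is irreducible iff <chi, chi> = 1, so this representation is reducible.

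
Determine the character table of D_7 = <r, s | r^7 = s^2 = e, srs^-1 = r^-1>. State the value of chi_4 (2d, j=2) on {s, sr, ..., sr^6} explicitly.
Conjugacy classes: {e} of size 1, {r^1, r^6} of size 2, {r^2, r^5} of size 2, {r^3, r^4} of size 2, {s, sr, ..., sr^6} of size 7.
Character table:
  irrep \ class              {e} (size 1)  {r^1, r^6} (size 2)  {r^2, r^5} (size 2)  {r^3, r^4} (size 2)  {s, sr, ..., sr^6} (size 7)
  chi_1 (triv)               1             1                    1                    1                    1                          
  chi_2 (sign: r->1, s->-1)  1             1                    1                    1                    -1                         
  chi_3 (2d, j=1)            2             2*cos(2*pi/7)        -2*cos(3*pi/7)       -2*cos(pi/7)         0                          
  chi_4 (2d, j=2)            2             -2*cos(3*pi/7)       -2*cos(pi/7)         2*cos(2*pi/7)        0                          
  chi_5 (2d, j=3)            2             -2*cos(pi/7)         2*cos(2*pi/7)        -2*cos(3*pi/7)       0                          

Spot check: chi_4 (2d, j=2) on {s, sr, ..., sr^6} = 0.

Explanation: D_7 has order 2*7 = 14 with 5 conjugacy classes, hence 5 irreducibles. Sum of squared dims 1 + 1 + 4 + 4 + 4 = 14 = |G|. Linear characters come from the abelianisation; the 2-dimensional irreps have character r^k -> 2*cos(2*pi*j*k/7), reflections -> 0.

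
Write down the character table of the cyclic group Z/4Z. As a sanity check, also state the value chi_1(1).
Character table of Z/4Z (irreps indexed chi_0,...,chi_3 with chi_k(m) = zeta_4^(k*m), zeta_4 = exp(2*pi*i/4)):
  irrep \ class  {0} (size 1)  {1} (size 1)  {2} (size 1)  {3} (size 1)
  chi_0          1             1             1             1           
  chi_1          1             I             -1            -I          
  chi_2          1             -1            1             -1          
  chi_3          1             -I            -1            I           

Spot check: chi_1(1) = zeta_4^(1*1) = zeta_4^1 = I.

Explanation: Z/4Z is abelian, so all 4 irreducible complex representations are 1-dimensional. They are given by chi_k(m) = zeta_4^(k*m) for k = 0,...,3. Row orthogonality: sum_m chi_k(m) conj(chi_l(m)) = 4 * [k = l].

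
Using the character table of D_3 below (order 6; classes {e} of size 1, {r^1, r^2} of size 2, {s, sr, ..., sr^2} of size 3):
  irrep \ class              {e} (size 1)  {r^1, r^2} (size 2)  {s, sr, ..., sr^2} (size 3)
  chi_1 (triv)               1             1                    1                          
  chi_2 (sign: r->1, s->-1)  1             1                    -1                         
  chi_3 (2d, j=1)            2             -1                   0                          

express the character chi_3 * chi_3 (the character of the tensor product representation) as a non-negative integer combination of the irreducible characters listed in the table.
chi_3 tensor chi_3 = chi_1 + chi_2 + chi_3 (all other irreducibles have multiplicity 0).

The character of a tensor product is the pointwise product (chi_3 * chi_3)(C) = chi_3(C) * chi_3(C):
  {e}: (2)*(2), {r^1, r^2}: (-1)*(-1), {s, sr, ..., sr^2}: (0)*(0)
so (chi_3 * chi_3) takes values
  {e} -> 4, {r^1, r^2} -> 1, {s, sr, ..., sr^2} -> 0.
Now take the inner product of this character with each irreducible chi from the table, <chi_3*chi_3, chi> = (1/6) sum_C |C| (chi_3*chi_3)(C) conj(chi(C)):
  <chi_3*chi_3, chi_1> = (1/6)[1*(4)*conj(1) + 2*(1)*conj(1) + 3*(0)*conj(1)]
      = (1/6)[(4) + (2) + (0)] = 6/6 = 1
  <chi_3*chi_3, chi_2> = (1/6)[1*(4)*conj(1) + 2*(1)*conj(1) + 3*(0)*conj(-1)]
      = (1/6)[(4) + (2) + (0)] = 6/6 = 1
  <chi_3*chi_3, chi_3> = (1/6)[1*(4)*conj(2) + 2*(1)*conj(-1) + 3*(0)*conj(0)]
      = (1/6)[(8) + (-2) + (0)] = 6/6 = 1
Hence the multiplicities are chi_1: 1, chi_2: 1, chi_3: 1. Dimension check: dim(chi_3)*dim(chi_3) = 2*2 = 4 and sum (mult * dim) = 1*1 + 1*1 + 1*2 = 4.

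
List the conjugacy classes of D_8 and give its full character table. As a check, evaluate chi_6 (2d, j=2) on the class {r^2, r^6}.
Conjugacy classes: {e} of size 1, {r^4} of size 1, {r^1, r^7} of size 2, {r^2, r^6} of size 2, {r^3, r^5} of size 2, {s, sr^2, ...} of size 4, {sr, sr^3, ...} of size 4.
Character table:
  irrep \ class              {e} (size 1)  {r^4} (size 1)  {r^1, r^7} (size 2)  {r^2, r^6} (size 2)  {r^3, r^5} (size 2)  {s, sr^2, ...} (size 4)  {sr, sr^3, ...} (size 4)
  chi_1 (triv)               1             1               1                    1                    1                    1                        1                       
  chi_2 (sign: r->1, s->-1)  1             1               1                    1                    1                    -1                       -1                      
  chi_3 (r->-1, s->1)        1             1               -1                   1                    -1                   1                        -1                      
  chi_4 (r->-1, s->-1)       1             1               -1                   1                    -1                   -1                       1                       
  chi_5 (2d, j=1)            2             -2              sqrt(2)              0                    -sqrt(2)             0                        0                       
  chi_6 (2d, j=2)            2             2               0                    -2                   0                    0                        0                       
  chi_7 (2d, j=3)            2             -2              -sqrt(2)             0                    sqrt(2)              0                        0                       

Spot check: chi_6 (2d, j=2) on {r^2, r^6} = -2.

Solution. D_8 has order 2*8 = 16 with 7 conjugacy classes, hence 7 irreducibles. Sum of squared dims 1 + 1 + 1 + 1 + 4 + 4 + 4 = 16 = |G|. Linear characters come from the abelianisation; the 2-dimensional irreps have character r^k -> 2*cos(2*pi*j*k/8), reflections -> 0.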